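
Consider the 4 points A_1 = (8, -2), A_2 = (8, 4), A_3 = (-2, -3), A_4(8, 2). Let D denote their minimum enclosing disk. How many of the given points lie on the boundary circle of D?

A smallest enclosing disk is always determined by at most three of the input points on its boundary.
The farthest pair is A_2–A_3 with squared distance 149. The circle on this segment as diameter has centre (3, 0.5) and r² = 149/4 = 37.25.
Check A_1: distance² to centre = 31.25 ≤ 37.25, so it lies inside.
All remaining points lie in this disk, and no smaller disk contains both endpoints, so this is the minimum enclosing circle.
The points at distance exactly r from the centre are A_2, A_3 — 2 points.

2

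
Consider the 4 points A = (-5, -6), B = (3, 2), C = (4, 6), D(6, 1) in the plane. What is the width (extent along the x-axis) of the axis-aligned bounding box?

11

max x = 6, min x = -5, so width = 11.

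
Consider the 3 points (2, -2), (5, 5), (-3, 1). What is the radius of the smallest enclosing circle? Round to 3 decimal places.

4.514

Call the three points A, B, C in the order given.
Side lengths²: AB² = 58, AC² = 34, BC² = 80.
Since BC² = 80 < 58 + 34 = 92, the triangle is acute, so the smallest enclosing circle is the circumcircle.
Circumcentre = (14/11, 27/11), r² = 2465/121.
r = √(2465/121) ≈ 4.514.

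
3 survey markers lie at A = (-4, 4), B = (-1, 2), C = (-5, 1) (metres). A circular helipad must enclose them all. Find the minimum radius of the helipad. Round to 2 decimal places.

Side lengths²: AB² = 13, AC² = 10, BC² = 17.
Since BC² = 17 < 13 + 10 = 23, the triangle is acute, so the smallest enclosing circle is the circumcircle.
Circumcentre = (-69/22, 45/22), r² = 1105/242.
r = √(1105/242) ≈ 2.14.

2.14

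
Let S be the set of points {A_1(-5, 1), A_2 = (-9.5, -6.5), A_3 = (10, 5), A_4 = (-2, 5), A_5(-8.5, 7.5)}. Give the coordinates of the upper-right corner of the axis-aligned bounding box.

x-range [-9.5, 10], y-range [-6.5, 7.5].
The upper-right corner is (10, 7.5).

(10, 7.5)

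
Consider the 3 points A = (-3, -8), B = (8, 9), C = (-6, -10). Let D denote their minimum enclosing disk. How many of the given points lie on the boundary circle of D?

Side lengths²: AB² = 410, AC² = 13, BC² = 557.
Since BC² = 557 ≥ 410 + 13 = 423, the angle opposite BC is not acute, so the smallest enclosing circle has BC as diameter.
Centre = midpoint of BC = (1, -0.5), r² = 557/4 = 139.25.
The points at distance exactly r from the centre are B, C — 2 points.

2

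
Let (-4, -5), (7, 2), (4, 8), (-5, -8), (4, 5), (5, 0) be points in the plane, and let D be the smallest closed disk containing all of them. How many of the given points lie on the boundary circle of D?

2

The minimum enclosing circle of a finite set is fixed by two of the points (as a diameter) or three (as a circumcircle).
The farthest pair is (4, 8)–(-5, -8) with squared distance 337. The circle on this segment as diameter has centre (-0.5, 0) and r² = 337/4 = 84.25.
Check (-4, -5): distance² to centre = 37.25 ≤ 84.25, so it lies inside.
All remaining points lie in this disk, and no smaller disk contains both endpoints, so this is the minimum enclosing circle.
The points at distance exactly r from the centre are (4, 8), (-5, -8) — 2 points.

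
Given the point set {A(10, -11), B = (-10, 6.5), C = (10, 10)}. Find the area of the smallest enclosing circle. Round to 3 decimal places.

571.675

Side lengths²: AB² = 706.25, AC² = 441, BC² = 412.25.
Since AB² = 706.25 < 441 + 412.25 = 853.25, the triangle is acute, so the smallest enclosing circle is the circumcircle.
Circumcentre = (1.53125, -0.5), r² = 181.9697265625.
Area = π·r² = π·181.9697265625 ≈ 571.675.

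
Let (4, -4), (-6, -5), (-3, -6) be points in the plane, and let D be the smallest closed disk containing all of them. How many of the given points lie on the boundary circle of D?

2

Call the three points A, B, C in the order given.
Side lengths²: AB² = 101, AC² = 53, BC² = 10.
Since AB² = 101 ≥ 53 + 10 = 63, the angle opposite AB is not acute, so the smallest enclosing circle has AB as diameter.
Centre = midpoint of AB = (-1, -4.5), r² = 101/4 = 25.25.
The points at distance exactly r from the centre are (4, -4), (-6, -5) — 2 points.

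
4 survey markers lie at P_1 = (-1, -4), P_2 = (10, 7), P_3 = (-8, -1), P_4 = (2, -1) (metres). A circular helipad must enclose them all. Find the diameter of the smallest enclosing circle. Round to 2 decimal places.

19.70

A smallest enclosing disk is always determined by at most three of the input points on its boundary.
The farthest pair is P_2–P_3 with squared distance 388. The circle on this segment as diameter has centre (1, 3) and r² = 388/4 = 97.
Check P_1: distance² to centre = 53 ≤ 97, so it lies inside.
All remaining points lie in this disk, and no smaller disk contains both endpoints, so this is the minimum enclosing circle.
Diameter = 2r = 2√97 ≈ 19.70.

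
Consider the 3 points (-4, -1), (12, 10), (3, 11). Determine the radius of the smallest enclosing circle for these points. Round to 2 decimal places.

Call the three points A, B, C in the order given.
Side lengths²: AB² = 377, AC² = 193, BC² = 82.
Since AB² = 377 ≥ 193 + 82 = 275, the angle opposite AB is not acute, so the smallest enclosing circle has AB as diameter.
Centre = midpoint of AB = (4, 4.5), r² = 377/4 = 94.25.
r = √(94.25) ≈ 9.71.

9.71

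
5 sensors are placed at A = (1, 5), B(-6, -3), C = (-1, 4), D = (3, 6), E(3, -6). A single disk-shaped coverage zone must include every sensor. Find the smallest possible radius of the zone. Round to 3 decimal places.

The minimum enclosing circle of a finite set is fixed by two of the points (as a diameter) or three (as a circumcircle).
The minimum enclosing circle is determined by three boundary points: B, D, E.
Their circumcentre is (0, 0) with r² = 45.
The farthest remaining point A is at distance² 26 ≤ 45.
r = √45 ≈ 6.708.

6.708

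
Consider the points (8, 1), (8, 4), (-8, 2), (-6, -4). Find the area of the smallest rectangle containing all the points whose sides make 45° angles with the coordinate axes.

In coordinates u = x + y, v = x − y the rectangle is axis-aligned; the map (x,y)→(u,v) scales areas by 2.
u-values: 9, 12, -6, -10; range = 12 − (-10) = 22.
v-values: 7, 4, -10, -2; range = 7 − (-10) = 17.
Area = (22 × 17) / 2 = 187.

187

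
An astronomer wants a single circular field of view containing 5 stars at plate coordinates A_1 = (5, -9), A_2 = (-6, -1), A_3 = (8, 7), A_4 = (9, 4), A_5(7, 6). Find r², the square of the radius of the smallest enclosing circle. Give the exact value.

By Welzl's lemma the MEC is supported by two points (diametrically opposite) or three points (on a circumcircle).
The minimum enclosing circle is determined by three boundary points: A_1, A_2, A_3.
Their circumcentre is (2.9, -0.325) with r² = 79.665625.
The farthest remaining point A_5 is at distance² 56.815625 ≤ 79.665625.

79.665625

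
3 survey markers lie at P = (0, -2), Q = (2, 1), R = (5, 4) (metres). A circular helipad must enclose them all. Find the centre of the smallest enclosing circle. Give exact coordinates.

(2.5, 1)

Side lengths²: PQ² = 13, PR² = 61, QR² = 18.
Since PR² = 61 ≥ 18 + 13 = 31, the angle opposite PR is not acute, so the smallest enclosing circle has PR as diameter.
Centre = midpoint of PR = (2.5, 1), r² = 61/4 = 15.25.
Centre = (2.5, 1).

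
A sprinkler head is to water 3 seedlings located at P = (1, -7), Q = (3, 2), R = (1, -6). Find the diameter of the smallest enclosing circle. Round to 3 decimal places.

9.220

Side lengths²: PQ² = 85, PR² = 1, QR² = 68.
Since PQ² = 85 ≥ 68 + 1 = 69, the angle opposite PQ is not acute, so the smallest enclosing circle has PQ as diameter.
Centre = midpoint of PQ = (2, -2.5), r² = 85/4 = 21.25.
Diameter = 2r = 2√(21.25) ≈ 9.220.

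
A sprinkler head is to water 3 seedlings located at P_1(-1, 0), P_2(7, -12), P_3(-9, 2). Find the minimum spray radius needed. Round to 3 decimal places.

Side lengths²: P_1P_2² = 208, P_1P_3² = 68, P_2P_3² = 452.
Since P_2P_3² = 452 ≥ 208 + 68 = 276, the angle opposite P_2P_3 is not acute, so the smallest enclosing circle has P_2P_3 as diameter.
Centre = midpoint of P_2P_3 = (-1, -5), r² = 452/4 = 113.
r = √113 ≈ 10.630.

10.630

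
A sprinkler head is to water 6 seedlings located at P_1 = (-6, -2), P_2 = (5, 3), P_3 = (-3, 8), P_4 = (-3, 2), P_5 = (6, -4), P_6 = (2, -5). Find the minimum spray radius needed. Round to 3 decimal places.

A smallest enclosing disk is always determined by at most three of the input points on its boundary.
The minimum enclosing circle is determined by three boundary points: P_1, P_3, P_5.
Their circumcentre is (31/42, 10/7) with r² = 100825/1764.
The farthest remaining point P_6 is at distance² 75709/1764 ≤ 100825/1764.
r = √(100825/1764) ≈ 7.560.

7.560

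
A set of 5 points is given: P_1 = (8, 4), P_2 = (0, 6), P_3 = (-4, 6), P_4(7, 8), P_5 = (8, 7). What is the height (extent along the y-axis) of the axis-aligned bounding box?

4

max y = 8, min y = 4, so height = 4.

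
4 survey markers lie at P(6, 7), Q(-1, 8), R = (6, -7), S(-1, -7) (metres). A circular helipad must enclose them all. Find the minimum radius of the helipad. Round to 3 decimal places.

By Welzl's lemma the MEC is supported by two points (diametrically opposite) or three points (on a circumcircle).
The farthest pair is Q–R with squared distance 274. The circle on this segment as diameter has centre (2.5, 0.5) and r² = 274/4 = 68.5.
Check P: distance² to centre = 54.5 ≤ 68.5, so it lies inside.
All remaining points lie in this disk, and no smaller disk contains both endpoints, so this is the minimum enclosing circle.
r = √(68.5) ≈ 8.276.

8.276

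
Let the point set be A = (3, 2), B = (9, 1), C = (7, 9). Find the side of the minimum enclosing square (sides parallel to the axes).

The bounding box has width 6 and height 8.
An axis-aligned square enclosing the set must have side ≥ max(width, height).
So the minimum side is max(6, 8) = 8.

8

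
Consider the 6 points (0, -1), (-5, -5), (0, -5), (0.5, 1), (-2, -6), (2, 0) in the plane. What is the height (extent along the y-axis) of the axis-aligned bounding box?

max y = 1, min y = -6, so height = 7.

7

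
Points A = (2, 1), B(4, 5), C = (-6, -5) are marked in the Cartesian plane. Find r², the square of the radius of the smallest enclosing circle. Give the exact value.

Side lengths²: AB² = 20, AC² = 100, BC² = 200.
Since BC² = 200 ≥ 100 + 20 = 120, the angle opposite BC is not acute, so the smallest enclosing circle has BC as diameter.
Centre = midpoint of BC = (-1, 0), r² = 200/4 = 50.

50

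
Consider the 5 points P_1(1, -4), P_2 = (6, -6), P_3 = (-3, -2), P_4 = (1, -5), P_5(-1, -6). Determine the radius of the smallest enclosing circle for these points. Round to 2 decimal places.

4.92

The minimum enclosing circle of a finite set is fixed by two of the points (as a diameter) or three (as a circumcircle).
The farthest pair is P_2–P_3 with squared distance 97. The circle on this segment as diameter has centre (1.5, -4) and r² = 97/4 = 24.25.
Check P_1: distance² to centre = 0.25 ≤ 24.25, so it lies inside.
All remaining points lie in this disk, and no smaller disk contains both endpoints, so this is the minimum enclosing circle.
r = √(24.25) ≈ 4.92.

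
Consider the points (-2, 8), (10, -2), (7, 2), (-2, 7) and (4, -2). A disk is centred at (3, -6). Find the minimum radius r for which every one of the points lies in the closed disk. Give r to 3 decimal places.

The required radius is the distance from (3, -6) to the farthest point.
Squared distances: 221, 65, 80, 194, 17.
Maximum is 221, attained at (-2, 8).
r = √221 ≈ 14.866.

14.866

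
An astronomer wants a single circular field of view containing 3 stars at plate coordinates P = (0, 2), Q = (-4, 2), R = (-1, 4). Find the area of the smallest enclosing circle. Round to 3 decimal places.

12.763

Side lengths²: PQ² = 16, PR² = 5, QR² = 13.
Since PQ² = 16 < 13 + 5 = 18, the triangle is acute, so the smallest enclosing circle is the circumcircle.
Circumcentre = (-2, 2.25), r² = 4.0625.
Area = π·r² = π·4.0625 ≈ 12.763.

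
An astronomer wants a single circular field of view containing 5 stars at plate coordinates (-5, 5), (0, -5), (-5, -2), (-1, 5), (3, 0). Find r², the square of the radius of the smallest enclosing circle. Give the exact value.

By Welzl's lemma the MEC is supported by two points (diametrically opposite) or three points (on a circumcircle).
The farthest pair is (-5, 5)–(0, -5) with squared distance 125. The circle on this segment as diameter has centre (-2.5, 0) and r² = 125/4 = 31.25.
Check (-5, -2): distance² to centre = 10.25 ≤ 31.25, so it lies inside.
All remaining points lie in this disk, and no smaller disk contains both endpoints, so this is the minimum enclosing circle.

31.25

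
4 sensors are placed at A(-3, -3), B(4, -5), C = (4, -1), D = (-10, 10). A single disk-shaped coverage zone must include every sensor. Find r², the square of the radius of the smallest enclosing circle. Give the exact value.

105.25

The farthest pair is B–D with squared distance 421. The circle on this segment as diameter has centre (-3, 2.5) and r² = 421/4 = 105.25.
Check A: distance² to centre = 30.25 ≤ 105.25, so it lies inside.
All remaining points lie in this disk, and no smaller disk contains both endpoints, so this is the minimum enclosing circle.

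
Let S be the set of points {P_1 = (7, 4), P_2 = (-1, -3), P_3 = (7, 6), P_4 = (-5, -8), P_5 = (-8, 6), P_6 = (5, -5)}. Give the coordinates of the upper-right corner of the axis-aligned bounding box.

x-range [-8, 7], y-range [-8, 6].
The upper-right corner is (7, 6).

(7, 6)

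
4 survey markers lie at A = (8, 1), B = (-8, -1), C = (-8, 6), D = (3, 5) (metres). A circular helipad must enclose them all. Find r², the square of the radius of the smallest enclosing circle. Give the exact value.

71.34765625

A smallest enclosing disk is always determined by at most three of the input points on its boundary.
The minimum enclosing circle is determined by three boundary points: A, B, C.
Their circumcentre is (-0.3125, 2.5) with r² = 71.34765625.
The farthest remaining point D is at distance² 17.22265625 ≤ 71.34765625.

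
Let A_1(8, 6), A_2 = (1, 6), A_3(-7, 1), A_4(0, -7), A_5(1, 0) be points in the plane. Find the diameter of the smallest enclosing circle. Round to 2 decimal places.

A smallest enclosing disk is always determined by at most three of the input points on its boundary.
The minimum enclosing circle is determined by three boundary points: A_1, A_3, A_4.
Their circumcentre is (79/62, 73/62) with r² = 131645/1922.
The farthest remaining point A_2 is at distance² 44845/1922 ≤ 131645/1922.
Diameter = 2r = 2√(131645/1922) ≈ 16.55.

16.55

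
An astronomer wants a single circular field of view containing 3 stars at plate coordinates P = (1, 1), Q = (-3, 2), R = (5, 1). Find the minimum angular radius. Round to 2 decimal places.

4.03

Side lengths²: PQ² = 17, PR² = 16, QR² = 65.
Since QR² = 65 ≥ 17 + 16 = 33, the angle opposite QR is not acute, so the smallest enclosing circle has QR as diameter.
Centre = midpoint of QR = (1, 1.5), r² = 65/4 = 16.25.
r = √(16.25) ≈ 4.03.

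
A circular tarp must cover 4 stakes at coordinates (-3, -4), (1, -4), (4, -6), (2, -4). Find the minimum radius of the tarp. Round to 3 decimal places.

3.640

The farthest pair is (-3, -4)–(4, -6) with squared distance 53. The circle on this segment as diameter has centre (0.5, -5) and r² = 53/4 = 13.25.
Check (1, -4): distance² to centre = 1.25 ≤ 13.25, so it lies inside.
All remaining points lie in this disk, and no smaller disk contains both endpoints, so this is the minimum enclosing circle.
r = √(13.25) ≈ 3.640.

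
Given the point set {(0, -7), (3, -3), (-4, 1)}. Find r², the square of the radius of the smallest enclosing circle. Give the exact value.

Call the three points A, B, C in the order given.
Side lengths²: AB² = 25, AC² = 80, BC² = 65.
Since AC² = 80 < 65 + 25 = 90, the triangle is acute, so the smallest enclosing circle is the circumcircle.
Circumcentre = (-1.5, -2.75), r² = 20.3125.

20.3125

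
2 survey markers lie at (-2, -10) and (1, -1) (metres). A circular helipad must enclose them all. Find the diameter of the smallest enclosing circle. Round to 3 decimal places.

The smallest circle enclosing two points has them as diameter endpoints.
Centre = midpoint = (-0.5, -5.5); r² = |(-2, -10)−(1, -1)|²/4 = 90/4 = 22.5.
Diameter = 2r = 2√(22.5) ≈ 9.487.

9.487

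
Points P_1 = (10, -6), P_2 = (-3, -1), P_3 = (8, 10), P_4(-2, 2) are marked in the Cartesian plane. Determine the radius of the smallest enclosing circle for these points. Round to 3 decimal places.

8.823

By Welzl's lemma the MEC is supported by two points (diametrically opposite) or three points (on a circumcircle).
The minimum enclosing circle is determined by three boundary points: P_1, P_2, P_3.
Their circumcentre is (49/9, 14/9) with r² = 6305/81.
The farthest remaining point P_4 is at distance² 4505/81 ≤ 6305/81.
r = √(6305/81) ≈ 8.823.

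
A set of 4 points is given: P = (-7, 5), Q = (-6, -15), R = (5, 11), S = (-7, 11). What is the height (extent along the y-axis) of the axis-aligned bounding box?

max y = 11, min y = -15, so height = 26.

26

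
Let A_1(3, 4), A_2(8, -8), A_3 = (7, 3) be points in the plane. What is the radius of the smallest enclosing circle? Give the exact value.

6.5

Side lengths²: A_1A_2² = 169, A_1A_3² = 17, A_2A_3² = 122.
Since A_1A_2² = 169 ≥ 122 + 17 = 139, the angle opposite A_1A_2 is not acute, so the smallest enclosing circle has A_1A_2 as diameter.
Centre = midpoint of A_1A_2 = (5.5, -2), r² = 169/4 = 42.25.
r = √(42.25) = 6.5.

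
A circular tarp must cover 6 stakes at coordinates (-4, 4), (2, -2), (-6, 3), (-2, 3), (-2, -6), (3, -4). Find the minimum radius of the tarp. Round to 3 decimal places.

The farthest pair is (-6, 3)–(3, -4) with squared distance 130. The circle on this segment as diameter has centre (-1.5, -0.5) and r² = 130/4 = 32.5.
Check (-4, 4): distance² to centre = 26.5 ≤ 32.5, so it lies inside.
All remaining points lie in this disk, and no smaller disk contains both endpoints, so this is the minimum enclosing circle.
r = √(32.5) ≈ 5.701.

5.701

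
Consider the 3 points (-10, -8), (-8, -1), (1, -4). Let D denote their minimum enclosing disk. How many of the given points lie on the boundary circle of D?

Call the three points A, B, C in the order given.
Side lengths²: AB² = 53, AC² = 137, BC² = 90.
Since AC² = 137 < 90 + 53 = 143, the triangle is acute, so the smallest enclosing circle is the circumcircle.
Circumcentre = (-211/46, -265/46), r² = 36305/1058.
The points at distance exactly r from the centre are (-10, -8), (-8, -1), (1, -4) — 3 points.

3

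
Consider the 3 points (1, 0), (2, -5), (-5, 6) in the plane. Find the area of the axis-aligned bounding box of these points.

x ranges over [-5, 2], width 7.
y ranges over [-5, 6], height 11.
Area = 7 × 11 = 77.

77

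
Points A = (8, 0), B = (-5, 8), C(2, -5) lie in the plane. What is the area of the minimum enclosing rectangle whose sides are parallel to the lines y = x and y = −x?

In coordinates u = x + y, v = x − y the rectangle is axis-aligned; the map (x,y)→(u,v) scales areas by 2.
u-values: 8, 3, -3; range = 8 − (-3) = 11.
v-values: 8, -13, 7; range = 8 − (-13) = 21.
Area = (11 × 21) / 2 = 115.5.

115.5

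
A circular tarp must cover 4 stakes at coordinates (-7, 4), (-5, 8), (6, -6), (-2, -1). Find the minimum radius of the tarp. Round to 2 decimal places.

By Welzl's lemma the MEC is supported by two points (diametrically opposite) or three points (on a circumcircle).
The farthest pair is (-5, 8)–(6, -6) with squared distance 317. The circle on this segment as diameter has centre (0.5, 1) and r² = 317/4 = 79.25.
Check (-7, 4): distance² to centre = 65.25 ≤ 79.25, so it lies inside.
All remaining points lie in this disk, and no smaller disk contains both endpoints, so this is the minimum enclosing circle.
r = √(79.25) ≈ 8.90.

8.90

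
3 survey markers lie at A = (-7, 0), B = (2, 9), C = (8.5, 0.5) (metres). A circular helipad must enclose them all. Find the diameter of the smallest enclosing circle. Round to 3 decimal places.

Side lengths²: AB² = 162, AC² = 240.5, BC² = 114.5.
Since AC² = 240.5 < 162 + 114.5 = 276.5, the triangle is acute, so the smallest enclosing circle is the circumcircle.
Circumcentre = (43/60, 77/60), r² = 110149/1800.
Diameter = 2r = 2√(110149/1800) ≈ 15.645.

15.645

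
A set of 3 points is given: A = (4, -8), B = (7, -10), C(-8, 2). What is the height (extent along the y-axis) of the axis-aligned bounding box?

max y = 2, min y = -10, so height = 12.

12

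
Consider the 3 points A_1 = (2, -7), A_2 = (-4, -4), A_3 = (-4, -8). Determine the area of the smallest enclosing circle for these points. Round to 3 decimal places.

36.325

Side lengths²: A_1A_2² = 45, A_1A_3² = 37, A_2A_3² = 16.
Since A_1A_2² = 45 < 37 + 16 = 53, the triangle is acute, so the smallest enclosing circle is the circumcircle.
Circumcentre = (-1.25, -6), r² = 11.5625.
Area = π·r² = π·11.5625 ≈ 36.325.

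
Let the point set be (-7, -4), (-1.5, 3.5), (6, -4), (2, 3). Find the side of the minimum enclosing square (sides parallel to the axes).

13

The bounding box has width 13 and height 7.5.
An axis-aligned square enclosing the set must have side ≥ max(width, height).
So the minimum side is max(13, 7.5) = 13.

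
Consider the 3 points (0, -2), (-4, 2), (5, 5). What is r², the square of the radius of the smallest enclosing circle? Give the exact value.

23.125

Call the three points A, B, C in the order given.
Side lengths²: AB² = 32, AC² = 74, BC² = 90.
Since BC² = 90 < 74 + 32 = 106, the triangle is acute, so the smallest enclosing circle is the circumcircle.
Circumcentre = (0.75, 2.75), r² = 23.125.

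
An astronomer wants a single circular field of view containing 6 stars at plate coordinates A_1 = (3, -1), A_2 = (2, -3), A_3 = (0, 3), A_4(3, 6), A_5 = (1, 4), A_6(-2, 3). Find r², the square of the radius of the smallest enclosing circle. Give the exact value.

A smallest enclosing disk is always determined by at most three of the input points on its boundary.
The minimum enclosing circle is determined by three boundary points: A_2, A_4, A_6.
Their circumcentre is (16/7, 32/21) with r² = 9061/441.
The farthest remaining point A_5 is at distance² 3433/441 ≤ 9061/441.

9061/441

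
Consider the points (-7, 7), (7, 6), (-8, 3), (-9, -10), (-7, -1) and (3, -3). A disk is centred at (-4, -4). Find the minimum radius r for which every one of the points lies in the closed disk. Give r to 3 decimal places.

14.866

The required radius is the distance from (-4, -4) to the farthest point.
Squared distances: 130, 221, 65, 61, 18, 50.
Maximum is 221, attained at (7, 6).
r = √221 ≈ 14.866.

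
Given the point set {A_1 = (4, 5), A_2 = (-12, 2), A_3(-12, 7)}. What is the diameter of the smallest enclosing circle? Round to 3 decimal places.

Side lengths²: A_1A_2² = 265, A_1A_3² = 260, A_2A_3² = 25.
Since A_1A_2² = 265 < 260 + 25 = 285, the triangle is acute, so the smallest enclosing circle is the circumcircle.
Circumcentre = (-4.1875, 4.5), r² = 67.28515625.
Diameter = 2r = 2√(67.28515625) ≈ 16.406.

16.406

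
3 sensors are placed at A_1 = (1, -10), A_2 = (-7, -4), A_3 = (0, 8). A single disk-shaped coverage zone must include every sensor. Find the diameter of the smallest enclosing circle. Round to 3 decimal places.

18.028

Side lengths²: A_1A_2² = 100, A_1A_3² = 325, A_2A_3² = 193.
Since A_1A_3² = 325 ≥ 193 + 100 = 293, the angle opposite A_1A_3 is not acute, so the smallest enclosing circle has A_1A_3 as diameter.
Centre = midpoint of A_1A_3 = (0.5, -1), r² = 325/4 = 81.25.
Diameter = 2r = 2√(81.25) ≈ 18.028.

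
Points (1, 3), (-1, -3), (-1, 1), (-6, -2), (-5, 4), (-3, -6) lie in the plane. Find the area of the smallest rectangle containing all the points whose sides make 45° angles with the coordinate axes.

78

In coordinates u = x + y, v = x − y the rectangle is axis-aligned; the map (x,y)→(u,v) scales areas by 2.
u-values: 4, -4, 0, -8, -1, -9; range = 4 − (-9) = 13.
v-values: -2, 2, -2, -4, -9, 3; range = 3 − (-9) = 12.
Area = (13 × 12) / 2 = 78.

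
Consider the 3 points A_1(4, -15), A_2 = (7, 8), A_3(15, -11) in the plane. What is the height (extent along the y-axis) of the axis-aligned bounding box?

23

max y = 8, min y = -15, so height = 23.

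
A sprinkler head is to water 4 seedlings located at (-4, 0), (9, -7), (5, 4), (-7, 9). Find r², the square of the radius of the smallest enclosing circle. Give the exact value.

The minimum enclosing circle of a finite set is fixed by two of the points (as a diameter) or three (as a circumcircle).
The farthest pair is (9, -7)–(-7, 9) with squared distance 512. The circle on this segment as diameter has centre (1, 1) and r² = 512/4 = 128.
Check (-4, 0): distance² to centre = 26 ≤ 128, so it lies inside.
All remaining points lie in this disk, and no smaller disk contains both endpoints, so this is the minimum enclosing circle.

128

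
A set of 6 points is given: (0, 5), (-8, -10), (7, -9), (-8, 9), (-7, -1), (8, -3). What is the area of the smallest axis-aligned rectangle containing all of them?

304

x ranges over [-8, 8], width 16.
y ranges over [-10, 9], height 19.
Area = 16 × 19 = 304.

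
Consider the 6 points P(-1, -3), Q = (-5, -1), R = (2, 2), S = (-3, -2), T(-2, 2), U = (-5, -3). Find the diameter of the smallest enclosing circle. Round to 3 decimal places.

The farthest pair is R–U with squared distance 74. The circle on this segment as diameter has centre (-1.5, -0.5) and r² = 74/4 = 18.5.
Check P: distance² to centre = 6.5 ≤ 18.5, so it lies inside.
All remaining points lie in this disk, and no smaller disk contains both endpoints, so this is the minimum enclosing circle.
Diameter = 2r = 2√(18.5) ≈ 8.602.

8.602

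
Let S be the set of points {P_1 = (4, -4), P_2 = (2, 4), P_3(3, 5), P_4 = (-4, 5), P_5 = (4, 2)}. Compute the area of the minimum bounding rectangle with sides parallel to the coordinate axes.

x ranges over [-4, 4], width 8.
y ranges over [-4, 5], height 9.
Area = 8 × 9 = 72.

72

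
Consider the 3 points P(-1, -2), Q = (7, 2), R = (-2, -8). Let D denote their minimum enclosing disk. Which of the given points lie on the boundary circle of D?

Side lengths²: PQ² = 80, PR² = 37, QR² = 181.
Since QR² = 181 ≥ 80 + 37 = 117, the angle opposite QR is not acute, so the smallest enclosing circle has QR as diameter.
Centre = midpoint of QR = (2.5, -3), r² = 181/4 = 45.25.
The points at distance exactly r from the centre are Q, R — 2 points.

Q, R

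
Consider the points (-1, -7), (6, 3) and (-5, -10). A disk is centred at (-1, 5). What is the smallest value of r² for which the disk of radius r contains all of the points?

241

The required radius is the distance from (-1, 5) to the farthest point.
Squared distances: 144, 53, 241.
Maximum is 241, attained at (-5, -10).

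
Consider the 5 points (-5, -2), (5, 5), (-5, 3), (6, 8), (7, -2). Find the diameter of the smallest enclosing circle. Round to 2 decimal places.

By Welzl's lemma the MEC is supported by two points (diametrically opposite) or three points (on a circumcircle).
The minimum enclosing circle is determined by three boundary points: (-5, -2), (6, 8), (7, -2).
Their circumcentre is (1, 2.45) with r² = 55.8025.
The farthest remaining point (-5, 3) is at distance² 36.3025 ≤ 55.8025.
Diameter = 2r = 2√(55.8025) ≈ 14.94.

14.94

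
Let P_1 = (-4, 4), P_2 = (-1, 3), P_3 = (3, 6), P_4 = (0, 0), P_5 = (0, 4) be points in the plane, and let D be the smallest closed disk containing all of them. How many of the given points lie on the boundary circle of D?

The minimum enclosing circle of a finite set is fixed by two of the points (as a diameter) or three (as a circumcircle).
The minimum enclosing circle is determined by three boundary points: P_1, P_3, P_4.
Their circumcentre is (-1/6, 23/6) with r² = 265/18.
The farthest remaining point P_2 is at distance² 25/18 ≤ 265/18.
The points at distance exactly r from the centre are P_1, P_3, P_4 — 3 points.

3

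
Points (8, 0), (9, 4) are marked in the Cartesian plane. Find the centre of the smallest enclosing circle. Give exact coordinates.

The smallest circle enclosing two points has them as diameter endpoints.
Centre = midpoint = (8.5, 2); r² = |(8, 0)−(9, 4)|²/4 = 17/4 = 4.25.
Centre = (8.5, 2).

(8.5, 2)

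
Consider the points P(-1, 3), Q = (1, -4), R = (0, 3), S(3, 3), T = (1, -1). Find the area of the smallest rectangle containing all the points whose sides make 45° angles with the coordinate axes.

40.5

In coordinates u = x + y, v = x − y the rectangle is axis-aligned; the map (x,y)→(u,v) scales areas by 2.
u-values: 2, -3, 3, 6, 0; range = 6 − (-3) = 9.
v-values: -4, 5, -3, 0, 2; range = 5 − (-4) = 9.
Area = (9 × 9) / 2 = 40.5.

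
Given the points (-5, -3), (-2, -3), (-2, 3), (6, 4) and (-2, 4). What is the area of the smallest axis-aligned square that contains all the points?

The bounding box has width 11 and height 7.
An axis-aligned square enclosing the set must have side ≥ max(width, height).
So the minimum side is max(11, 7) = 11.
Area = 11² = 121.

121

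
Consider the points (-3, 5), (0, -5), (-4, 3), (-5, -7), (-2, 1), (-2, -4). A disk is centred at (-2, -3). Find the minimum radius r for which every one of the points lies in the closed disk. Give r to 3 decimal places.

8.062

The required radius is the distance from (-2, -3) to the farthest point.
Squared distances: 65, 8, 40, 25, 16, 1.
Maximum is 65, attained at (-3, 5).
r = √65 ≈ 8.062.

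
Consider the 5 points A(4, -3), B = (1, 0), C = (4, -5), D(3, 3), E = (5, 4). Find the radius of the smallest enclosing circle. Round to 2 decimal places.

4.53

The minimum enclosing circle of a finite set is fixed by two of the points (as a diameter) or three (as a circumcircle).
The farthest pair is C–E with squared distance 82. The circle on this segment as diameter has centre (4.5, -0.5) and r² = 82/4 = 20.5.
Check A: distance² to centre = 6.5 ≤ 20.5, so it lies inside.
All remaining points lie in this disk, and no smaller disk contains both endpoints, so this is the minimum enclosing circle.
r = √(20.5) ≈ 4.53.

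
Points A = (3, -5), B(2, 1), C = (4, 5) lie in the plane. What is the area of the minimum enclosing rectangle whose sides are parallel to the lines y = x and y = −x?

49.5

In coordinates u = x + y, v = x − y the rectangle is axis-aligned; the map (x,y)→(u,v) scales areas by 2.
u-values: -2, 3, 9; range = 9 − (-2) = 11.
v-values: 8, 1, -1; range = 8 − (-1) = 9.
Area = (11 × 9) / 2 = 49.5.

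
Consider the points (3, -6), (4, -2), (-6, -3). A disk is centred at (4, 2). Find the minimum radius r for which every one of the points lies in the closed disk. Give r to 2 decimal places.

The required radius is the distance from (4, 2) to the farthest point.
Squared distances: 65, 16, 125.
Maximum is 125, attained at (-6, -3).
r = √125 ≈ 11.18.

11.18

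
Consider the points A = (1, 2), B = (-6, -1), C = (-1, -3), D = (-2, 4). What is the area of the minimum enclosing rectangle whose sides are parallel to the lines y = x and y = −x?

40

In coordinates u = x + y, v = x − y the rectangle is axis-aligned; the map (x,y)→(u,v) scales areas by 2.
u-values: 3, -7, -4, 2; range = 3 − (-7) = 10.
v-values: -1, -5, 2, -6; range = 2 − (-6) = 8.
Area = (10 × 8) / 2 = 40.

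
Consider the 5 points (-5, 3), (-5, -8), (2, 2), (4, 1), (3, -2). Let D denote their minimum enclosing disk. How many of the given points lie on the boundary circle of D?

3

A smallest enclosing disk is always determined by at most three of the input points on its boundary.
The minimum enclosing circle is determined by three boundary points: (-5, 3), (-5, -8), (4, 1).
Their circumcentre is (-1.5, -2.5) with r² = 42.5.
The farthest remaining point (2, 2) is at distance² 32.5 ≤ 42.5.
The points at distance exactly r from the centre are (-5, 3), (-5, -8), (4, 1) — 3 points.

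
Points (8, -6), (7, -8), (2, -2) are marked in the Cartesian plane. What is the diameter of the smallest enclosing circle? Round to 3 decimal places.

Call the three points A, B, C in the order given.
Side lengths²: AB² = 5, AC² = 52, BC² = 61.
Since BC² = 61 ≥ 52 + 5 = 57, the angle opposite BC is not acute, so the smallest enclosing circle has BC as diameter.
Centre = midpoint of BC = (4.5, -5), r² = 61/4 = 15.25.
Diameter = 2r = 2√(15.25) ≈ 7.810.

7.810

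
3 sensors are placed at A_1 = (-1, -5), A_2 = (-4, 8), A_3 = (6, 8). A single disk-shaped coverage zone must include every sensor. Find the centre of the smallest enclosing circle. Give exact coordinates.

Side lengths²: A_1A_2² = 178, A_1A_3² = 218, A_2A_3² = 100.
Since A_1A_3² = 218 < 178 + 100 = 278, the triangle is acute, so the smallest enclosing circle is the circumcircle.
Circumcentre = (1, 30/13), r² = 9701/169.
Centre = (1, 30/13).

(1, 30/13)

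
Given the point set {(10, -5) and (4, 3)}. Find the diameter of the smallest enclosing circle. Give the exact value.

The smallest circle enclosing two points has them as diameter endpoints.
Centre = midpoint = (7, -1); r² = |(10, -5)−(4, 3)|²/4 = 100/4 = 25.
Diameter = 2r = 2√25 = 10.

10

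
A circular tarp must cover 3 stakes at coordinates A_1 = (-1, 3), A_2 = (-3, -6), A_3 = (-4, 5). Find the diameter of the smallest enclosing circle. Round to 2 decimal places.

Side lengths²: A_1A_2² = 85, A_1A_3² = 13, A_2A_3² = 122.
Since A_2A_3² = 122 ≥ 85 + 13 = 98, the angle opposite A_2A_3 is not acute, so the smallest enclosing circle has A_2A_3 as diameter.
Centre = midpoint of A_2A_3 = (-3.5, -0.5), r² = 122/4 = 30.5.
Diameter = 2r = 2√(30.5) ≈ 11.05.

11.05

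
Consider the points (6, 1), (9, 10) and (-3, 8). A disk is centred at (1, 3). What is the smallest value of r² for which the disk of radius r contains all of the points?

The required radius is the distance from (1, 3) to the farthest point.
Squared distances: 29, 113, 41.
Maximum is 113, attained at (9, 10).

113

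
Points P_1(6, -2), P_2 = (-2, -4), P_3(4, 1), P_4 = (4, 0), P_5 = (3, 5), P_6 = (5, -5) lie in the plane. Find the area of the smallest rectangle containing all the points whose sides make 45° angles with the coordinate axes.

84

In coordinates u = x + y, v = x − y the rectangle is axis-aligned; the map (x,y)→(u,v) scales areas by 2.
u-values: 4, -6, 5, 4, 8, 0; range = 8 − (-6) = 14.
v-values: 8, 2, 3, 4, -2, 10; range = 10 − (-2) = 12.
Area = (14 × 12) / 2 = 84.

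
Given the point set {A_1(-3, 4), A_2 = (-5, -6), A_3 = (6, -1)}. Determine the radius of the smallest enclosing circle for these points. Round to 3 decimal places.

Side lengths²: A_1A_2² = 104, A_1A_3² = 106, A_2A_3² = 146.
Since A_2A_3² = 146 < 106 + 104 = 210, the triangle is acute, so the smallest enclosing circle is the circumcircle.
Circumcentre = (-0.3, -1.74), r² = 40.2376.
r = √(40.2376) ≈ 6.343.

6.343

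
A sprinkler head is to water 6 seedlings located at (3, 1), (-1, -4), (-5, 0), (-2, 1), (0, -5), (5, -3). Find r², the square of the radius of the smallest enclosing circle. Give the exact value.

27.25

The farthest pair is (-5, 0)–(5, -3) with squared distance 109. The circle on this segment as diameter has centre (0, -1.5) and r² = 109/4 = 27.25.
Check (3, 1): distance² to centre = 15.25 ≤ 27.25, so it lies inside.
All remaining points lie in this disk, and no smaller disk contains both endpoints, so this is the minimum enclosing circle.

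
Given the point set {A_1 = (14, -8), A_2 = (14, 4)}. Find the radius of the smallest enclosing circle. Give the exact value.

The smallest circle enclosing two points has them as diameter endpoints.
Centre = midpoint = (14, -2); r² = |A_1A_2|²/4 = 144/4 = 36.
r = √36 = 6.

6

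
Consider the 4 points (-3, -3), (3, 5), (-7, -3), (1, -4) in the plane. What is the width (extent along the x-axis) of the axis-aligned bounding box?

max x = 3, min x = -7, so width = 10.

10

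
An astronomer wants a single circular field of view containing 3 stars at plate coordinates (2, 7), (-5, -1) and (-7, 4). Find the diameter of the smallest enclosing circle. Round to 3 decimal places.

Call the three points A, B, C in the order given.
Side lengths²: AB² = 113, AC² = 90, BC² = 29.
Since AB² = 113 < 90 + 29 = 119, the triangle is acute, so the smallest enclosing circle is the circumcircle.
Circumcentre = (-59/34, 109/34), r² = 16385/578.
Diameter = 2r = 2√(16385/578) ≈ 10.649.

10.649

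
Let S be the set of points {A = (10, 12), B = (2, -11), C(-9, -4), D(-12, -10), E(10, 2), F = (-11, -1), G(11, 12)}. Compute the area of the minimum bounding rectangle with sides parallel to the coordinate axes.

x ranges over [-12, 11], width 23.
y ranges over [-11, 12], height 23.
Area = 23 × 23 = 529.

529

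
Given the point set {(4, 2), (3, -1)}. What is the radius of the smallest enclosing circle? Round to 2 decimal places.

1.58

The smallest circle enclosing two points has them as diameter endpoints.
Centre = midpoint = (3.5, 0.5); r² = |(4, 2)−(3, -1)|²/4 = 10/4 = 2.5.
r = √(2.5) ≈ 1.58.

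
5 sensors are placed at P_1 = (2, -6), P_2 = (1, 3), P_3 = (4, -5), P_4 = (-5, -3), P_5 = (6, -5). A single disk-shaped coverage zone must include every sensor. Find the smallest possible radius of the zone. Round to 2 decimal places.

5.74

The minimum enclosing circle is determined by three boundary points: P_2, P_4, P_5.
Their circumcentre is (19/26, -71/26) with r² = 11125/338.
The farthest remaining point P_3 is at distance² 5353/338 ≤ 11125/338.
r = √(11125/338) ≈ 5.74.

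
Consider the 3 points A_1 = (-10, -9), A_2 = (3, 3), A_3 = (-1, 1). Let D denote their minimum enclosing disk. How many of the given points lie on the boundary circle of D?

Side lengths²: A_1A_2² = 313, A_1A_3² = 181, A_2A_3² = 20.
Since A_1A_2² = 313 ≥ 181 + 20 = 201, the angle opposite A_1A_2 is not acute, so the smallest enclosing circle has A_1A_2 as diameter.
Centre = midpoint of A_1A_2 = (-3.5, -3), r² = 313/4 = 78.25.
The points at distance exactly r from the centre are A_1, A_2 — 2 points.

2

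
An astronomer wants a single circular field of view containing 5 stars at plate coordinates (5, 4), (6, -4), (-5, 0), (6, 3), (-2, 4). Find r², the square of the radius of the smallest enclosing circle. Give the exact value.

8905/242

The minimum enclosing circle of a finite set is fixed by two of the points (as a diameter) or three (as a circumcircle).
The minimum enclosing circle is determined by three boundary points: (6, -4), (-5, 0), (6, 3).
Their circumcentre is (23/22, -0.5) with r² = 8905/242.
The farthest remaining point (5, 4) is at distance² 8685/242 ≤ 8905/242.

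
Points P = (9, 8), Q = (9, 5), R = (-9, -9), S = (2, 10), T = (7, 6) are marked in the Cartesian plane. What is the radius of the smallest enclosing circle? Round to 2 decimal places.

The farthest pair is P–R with squared distance 613. The circle on this segment as diameter has centre (0, -0.5) and r² = 613/4 = 153.25.
Check Q: distance² to centre = 111.25 ≤ 153.25, so it lies inside.
All remaining points lie in this disk, and no smaller disk contains both endpoints, so this is the minimum enclosing circle.
r = √(153.25) ≈ 12.38.

12.38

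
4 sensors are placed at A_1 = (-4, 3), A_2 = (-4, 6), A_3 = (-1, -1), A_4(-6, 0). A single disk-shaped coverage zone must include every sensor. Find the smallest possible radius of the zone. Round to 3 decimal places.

The minimum enclosing circle of a finite set is fixed by two of the points (as a diameter) or three (as a circumcircle).
The minimum enclosing circle is determined by three boundary points: A_2, A_3, A_4.
Their circumcentre is (-2.9375, 2.3125) with r² = 14.7265625.
The farthest remaining point A_1 is at distance² 1.6015625 ≤ 14.7265625.
r = √(14.7265625) ≈ 3.838.

3.838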